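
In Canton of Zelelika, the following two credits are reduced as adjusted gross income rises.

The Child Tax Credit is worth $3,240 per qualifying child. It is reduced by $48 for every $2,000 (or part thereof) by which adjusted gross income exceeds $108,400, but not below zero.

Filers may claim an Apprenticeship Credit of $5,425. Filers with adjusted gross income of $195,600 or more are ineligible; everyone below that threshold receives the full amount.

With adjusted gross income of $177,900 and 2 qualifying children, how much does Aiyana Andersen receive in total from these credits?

$10,225

Child Tax Credit: base = 2 × $3,240 = $6,480. income exceeds $108,400 by $69,500, which is 35 full-or-partial $2,000 increments; reduction = 35 × $48 = $1,680, leaving $4,800.
Apprenticeship Credit: $177,900 is below the $195,600 cutoff, so the full $5,425 applies.
Total: $4,800 + $5,425 = $10,225.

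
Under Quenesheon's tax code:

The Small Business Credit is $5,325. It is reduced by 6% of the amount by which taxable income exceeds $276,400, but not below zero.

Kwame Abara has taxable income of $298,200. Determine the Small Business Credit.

$4,017

Small Business Credit: 6% of the $21,800 excess over $276,400 is $1,308; credit = $5,325 − $1,308 = $4,017.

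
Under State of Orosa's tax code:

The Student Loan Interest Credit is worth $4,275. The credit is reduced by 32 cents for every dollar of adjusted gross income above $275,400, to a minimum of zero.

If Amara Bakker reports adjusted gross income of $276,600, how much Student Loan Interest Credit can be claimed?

Student Loan Interest Credit: 32% of the $1,200 excess over $275,400 is $384; credit = $4,275 − $384 = $3,891.

$3,891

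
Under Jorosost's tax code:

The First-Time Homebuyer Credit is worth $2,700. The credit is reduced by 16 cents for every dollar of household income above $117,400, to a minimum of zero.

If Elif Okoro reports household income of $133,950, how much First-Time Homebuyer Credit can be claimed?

$52

First-Time Homebuyer Credit: 16% of the $16,550 excess over $117,400 is $2,648; credit = $2,700 − $2,648 = $52.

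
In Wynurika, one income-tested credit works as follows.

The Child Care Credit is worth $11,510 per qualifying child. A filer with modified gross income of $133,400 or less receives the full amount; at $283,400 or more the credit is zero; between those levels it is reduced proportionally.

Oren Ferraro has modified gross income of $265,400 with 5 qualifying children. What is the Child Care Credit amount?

$6,906

Child Care Credit: base = 5 × $11,510 = $57,550. $265,400 is $132,000 into a $150,000 phase-out range, leaving 18,000/150,000 of the credit: $57,550 × 18,000/150,000 = $6,906.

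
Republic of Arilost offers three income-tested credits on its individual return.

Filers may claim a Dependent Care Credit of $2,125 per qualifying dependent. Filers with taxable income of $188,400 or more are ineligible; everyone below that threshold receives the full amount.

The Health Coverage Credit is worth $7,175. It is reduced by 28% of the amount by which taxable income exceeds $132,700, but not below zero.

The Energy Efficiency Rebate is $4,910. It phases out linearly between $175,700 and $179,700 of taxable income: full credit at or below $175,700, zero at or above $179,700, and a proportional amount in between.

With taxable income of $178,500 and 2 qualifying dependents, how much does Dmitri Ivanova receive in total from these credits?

$5,723

Dependent Care Credit: base = 2 × $2,125 = $4,250. $178,500 is below the $188,400 cutoff, so the full $4,250 applies.
Health Coverage Credit: 28% of the $45,800 excess over $132,700 is $12,824 ≥ base, so the credit is $0.
Energy Efficiency Rebate: $178,500 is $2,800 into a $4,000 phase-out range, leaving 1,200/4,000 of the credit: $4,910 × 1,200/4,000 = $1,473.
Total: $4,250 + $0 + $1,473 = $5,723.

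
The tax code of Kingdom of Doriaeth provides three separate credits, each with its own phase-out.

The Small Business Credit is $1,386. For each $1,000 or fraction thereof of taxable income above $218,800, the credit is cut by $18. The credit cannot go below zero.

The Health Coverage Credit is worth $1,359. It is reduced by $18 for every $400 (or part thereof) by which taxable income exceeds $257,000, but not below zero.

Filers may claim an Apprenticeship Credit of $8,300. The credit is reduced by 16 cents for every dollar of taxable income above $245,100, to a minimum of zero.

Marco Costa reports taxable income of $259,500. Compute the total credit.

Small Business Credit: income exceeds $218,800 by $40,700, which is 41 full-or-partial $1,000 increments; reduction = 41 × $18 = $738, leaving $648.
Health Coverage Credit: income exceeds $257,000 by $2,500, which is 7 full-or-partial $400 increments; reduction = 7 × $18 = $126, leaving $1,233.
Apprenticeship Credit: 16% of the $14,400 excess over $245,100 is $2,304; credit = $8,300 − $2,304 = $5,996.
Total: $648 + $1,233 + $5,996 = $7,877.

$7,877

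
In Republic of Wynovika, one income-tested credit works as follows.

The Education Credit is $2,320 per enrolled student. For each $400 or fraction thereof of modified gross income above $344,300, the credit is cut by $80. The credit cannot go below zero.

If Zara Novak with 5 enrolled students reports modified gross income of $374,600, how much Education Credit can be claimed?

$5,520

Education Credit: base = 5 × $2,320 = $11,600. income exceeds $344,300 by $30,300, which is 76 full-or-partial $400 increments; reduction = 76 × $80 = $6,080, leaving $5,520.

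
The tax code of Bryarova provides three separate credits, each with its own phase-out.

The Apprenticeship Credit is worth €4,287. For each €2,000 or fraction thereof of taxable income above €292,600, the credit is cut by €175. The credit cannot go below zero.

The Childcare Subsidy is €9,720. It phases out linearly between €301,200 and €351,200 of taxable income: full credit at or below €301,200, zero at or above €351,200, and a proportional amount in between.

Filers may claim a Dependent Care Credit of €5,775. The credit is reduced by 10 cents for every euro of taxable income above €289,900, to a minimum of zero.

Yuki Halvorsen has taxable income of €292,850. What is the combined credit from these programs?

€19,312

Apprenticeship Credit: income exceeds €292,600 by €250, which is 1 full-or-partial €2,000 increment; reduction = 1 × €175 = €175, leaving €4,112.
Childcare Subsidy: €292,850 is at or below the €301,200 threshold, so the full €9,720 applies.
Dependent Care Credit: 10% of the €2,950 excess over €289,900 is €295; credit = €5,775 − €295 = €5,480.
Total: €4,112 + €9,720 + €5,480 = €19,312.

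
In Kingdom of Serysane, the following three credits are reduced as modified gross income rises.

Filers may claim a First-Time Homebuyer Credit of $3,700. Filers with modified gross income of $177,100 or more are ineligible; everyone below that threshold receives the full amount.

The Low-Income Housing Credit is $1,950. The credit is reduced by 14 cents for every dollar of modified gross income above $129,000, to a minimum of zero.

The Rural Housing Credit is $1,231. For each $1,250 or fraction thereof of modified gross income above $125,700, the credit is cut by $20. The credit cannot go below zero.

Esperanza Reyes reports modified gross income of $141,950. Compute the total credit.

$4,808

First-Time Homebuyer Credit: $141,950 is below the $177,100 cutoff, so the full $3,700 applies.
Low-Income Housing Credit: 14% of the $12,950 excess over $129,000 is $1,813; credit = $1,950 − $1,813 = $137.
Rural Housing Credit: income exceeds $125,700 by $16,250, which is 13 full-or-partial $1,250 increments; reduction = 13 × $20 = $260, leaving $971.
Total: $3,700 + $137 + $971 = $4,808.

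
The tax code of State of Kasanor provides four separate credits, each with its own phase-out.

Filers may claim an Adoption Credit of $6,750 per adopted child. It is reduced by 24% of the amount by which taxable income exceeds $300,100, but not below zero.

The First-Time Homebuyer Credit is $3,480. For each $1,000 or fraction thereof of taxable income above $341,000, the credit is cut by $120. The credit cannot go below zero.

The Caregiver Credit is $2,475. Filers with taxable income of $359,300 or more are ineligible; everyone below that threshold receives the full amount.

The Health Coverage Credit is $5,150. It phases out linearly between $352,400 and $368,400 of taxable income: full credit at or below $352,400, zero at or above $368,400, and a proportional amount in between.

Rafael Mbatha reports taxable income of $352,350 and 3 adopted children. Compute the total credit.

Adoption Credit: base = 3 × $6,750 = $20,250. 24% of the $52,250 excess over $300,100 is $12,540; credit = $20,250 − $12,540 = $7,710.
First-Time Homebuyer Credit: income exceeds $341,000 by $11,350, which is 12 full-or-partial $1,000 increments; reduction = 12 × $120 = $1,440, leaving $2,040.
Caregiver Credit: $352,350 is below the $359,300 cutoff, so the full $2,475 applies.
Health Coverage Credit: $352,350 is at or below the $352,400 threshold, so the full $5,150 applies.
Total: $7,710 + $2,040 + $2,475 + $5,150 = $17,375.

$17,375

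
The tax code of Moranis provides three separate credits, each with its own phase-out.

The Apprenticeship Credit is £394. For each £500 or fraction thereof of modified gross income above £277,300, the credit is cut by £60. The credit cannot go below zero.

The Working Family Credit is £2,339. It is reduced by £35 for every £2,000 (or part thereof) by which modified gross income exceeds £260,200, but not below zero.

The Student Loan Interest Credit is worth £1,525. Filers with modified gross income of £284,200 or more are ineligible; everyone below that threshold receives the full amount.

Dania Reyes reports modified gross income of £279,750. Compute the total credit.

£3,608

Apprenticeship Credit: income exceeds £277,300 by £2,450, which is 5 full-or-partial £500 increments; reduction = 5 × £60 = £300, leaving £94.
Working Family Credit: income exceeds £260,200 by £19,550, which is 10 full-or-partial £2,000 increments; reduction = 10 × £35 = £350, leaving £1,989.
Student Loan Interest Credit: £279,750 is below the £284,200 cutoff, so the full £1,525 applies.
Total: £94 + £1,989 + £1,525 = £3,608.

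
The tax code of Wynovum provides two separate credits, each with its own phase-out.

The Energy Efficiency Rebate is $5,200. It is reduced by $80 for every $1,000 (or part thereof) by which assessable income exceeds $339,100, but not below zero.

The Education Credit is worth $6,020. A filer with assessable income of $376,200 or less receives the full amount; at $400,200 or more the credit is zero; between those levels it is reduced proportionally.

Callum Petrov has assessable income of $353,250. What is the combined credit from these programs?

$10,020

Energy Efficiency Rebate: income exceeds $339,100 by $14,150, which is 15 full-or-partial $1,000 increments; reduction = 15 × $80 = $1,200, leaving $4,000.
Education Credit: $353,250 is at or below the $376,200 threshold, so the full $6,020 applies.
Total: $4,000 + $6,020 = $10,020.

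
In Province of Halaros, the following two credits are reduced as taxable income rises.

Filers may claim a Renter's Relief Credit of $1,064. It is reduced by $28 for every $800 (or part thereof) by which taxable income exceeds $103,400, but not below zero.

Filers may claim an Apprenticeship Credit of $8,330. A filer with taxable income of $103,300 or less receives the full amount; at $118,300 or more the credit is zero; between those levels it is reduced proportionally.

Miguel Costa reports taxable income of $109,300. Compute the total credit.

Renter's Relief Credit: income exceeds $103,400 by $5,900, which is 8 full-or-partial $800 increments; reduction = 8 × $28 = $224, leaving $840.
Apprenticeship Credit: $109,300 is $6,000 into a $15,000 phase-out range, leaving 9,000/15,000 of the credit: $8,330 × 9,000/15,000 = $4,998.
Total: $840 + $4,998 = $5,838.

$5,838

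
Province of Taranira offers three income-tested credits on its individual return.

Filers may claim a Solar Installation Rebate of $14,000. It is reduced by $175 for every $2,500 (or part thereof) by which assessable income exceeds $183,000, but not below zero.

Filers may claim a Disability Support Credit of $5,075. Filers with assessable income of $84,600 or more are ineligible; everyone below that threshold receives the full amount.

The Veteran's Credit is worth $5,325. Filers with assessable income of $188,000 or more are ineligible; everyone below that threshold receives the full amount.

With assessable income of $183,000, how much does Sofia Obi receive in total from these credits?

Solar Installation Rebate: $183,000 is at or below the $183,000 threshold, so the full $14,000 applies.
Disability Support Credit: $183,000 meets or exceeds the $84,600 cutoff, so the credit is $0.
Veteran's Credit: $183,000 is below the $188,000 cutoff, so the full $5,325 applies.
Total: $14,000 + $0 + $5,325 = $19,325.

$19,325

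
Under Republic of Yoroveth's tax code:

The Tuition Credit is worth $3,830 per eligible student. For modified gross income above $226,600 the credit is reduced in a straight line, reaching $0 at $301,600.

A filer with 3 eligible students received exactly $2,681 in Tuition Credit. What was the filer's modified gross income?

Full credit = 3 × $3,830 = $11,490.
$2,681 is 2,681/11,490 of the full $11,490, so 8,809/11,490 of the $75,000 range has been used: income = $226,600 + $75,000 × 8,809/11,490 = $284,100.

$284,100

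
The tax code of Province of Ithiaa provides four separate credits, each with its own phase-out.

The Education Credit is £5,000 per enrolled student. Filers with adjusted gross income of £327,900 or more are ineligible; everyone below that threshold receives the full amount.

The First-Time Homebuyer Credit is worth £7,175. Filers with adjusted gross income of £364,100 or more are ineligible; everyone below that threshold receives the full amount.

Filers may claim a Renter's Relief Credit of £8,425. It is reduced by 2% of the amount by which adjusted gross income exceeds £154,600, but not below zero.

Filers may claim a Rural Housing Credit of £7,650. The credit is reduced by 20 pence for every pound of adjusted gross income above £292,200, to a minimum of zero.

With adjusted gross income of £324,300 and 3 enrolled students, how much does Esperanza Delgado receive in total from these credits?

Education Credit: base = 3 × £5,000 = £15,000. £324,300 is below the £327,900 cutoff, so the full £15,000 applies.
First-Time Homebuyer Credit: £324,300 is below the £364,100 cutoff, so the full £7,175 applies.
Renter's Relief Credit: 2% of the £169,700 excess over £154,600 is £3,394; credit = £8,425 − £3,394 = £5,031.
Rural Housing Credit: 20% of the £32,100 excess over £292,200 is £6,420; credit = £7,650 − £6,420 = £1,230.
Total: £15,000 + £7,175 + £5,031 + £1,230 = £28,436.

£28,436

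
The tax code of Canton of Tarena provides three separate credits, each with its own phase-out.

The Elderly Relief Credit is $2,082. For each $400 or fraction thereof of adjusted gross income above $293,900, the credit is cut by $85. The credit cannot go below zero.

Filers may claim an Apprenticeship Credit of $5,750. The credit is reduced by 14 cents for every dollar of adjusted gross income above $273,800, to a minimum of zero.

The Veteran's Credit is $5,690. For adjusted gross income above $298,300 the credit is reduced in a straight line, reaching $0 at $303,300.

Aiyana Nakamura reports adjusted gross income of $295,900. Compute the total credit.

Elderly Relief Credit: income exceeds $293,900 by $2,000, which is 5 full-or-partial $400 increments; reduction = 5 × $85 = $425, leaving $1,657.
Apprenticeship Credit: 14% of the $22,100 excess over $273,800 is $3,094; credit = $5,750 − $3,094 = $2,656.
Veteran's Credit: $295,900 is at or below the $298,300 threshold, so the full $5,690 applies.
Total: $1,657 + $2,656 + $5,690 = $10,003.

$10,003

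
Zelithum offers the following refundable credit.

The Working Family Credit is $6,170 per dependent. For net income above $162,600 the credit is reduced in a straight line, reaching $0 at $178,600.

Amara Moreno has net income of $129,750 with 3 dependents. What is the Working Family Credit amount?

Working Family Credit: base = 3 × $6,170 = $18,510. $129,750 is at or below the $162,600 threshold, so the full $18,510 applies.

$18,510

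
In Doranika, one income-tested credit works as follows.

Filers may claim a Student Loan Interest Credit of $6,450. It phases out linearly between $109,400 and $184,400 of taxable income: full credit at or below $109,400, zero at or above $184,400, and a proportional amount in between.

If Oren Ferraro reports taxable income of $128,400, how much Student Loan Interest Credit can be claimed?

$4,816

Student Loan Interest Credit: $128,400 is $19,000 into a $75,000 phase-out range, leaving 56,000/75,000 of the credit: $6,450 × 56,000/75,000 = $4,816.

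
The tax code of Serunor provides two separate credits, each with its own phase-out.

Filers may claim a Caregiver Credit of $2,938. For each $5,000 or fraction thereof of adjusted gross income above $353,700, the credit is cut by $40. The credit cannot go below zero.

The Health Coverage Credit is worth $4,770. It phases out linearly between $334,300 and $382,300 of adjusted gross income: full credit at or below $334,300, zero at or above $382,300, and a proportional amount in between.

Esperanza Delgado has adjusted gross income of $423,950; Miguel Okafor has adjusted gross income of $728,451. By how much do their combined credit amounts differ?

Esperanza ($423,950): Caregiver Credit: income exceeds $353,700 by $70,250, which is 15 full-or-partial $5,000 increments; reduction = 15 × $40 = $600, leaving $2,338. Health Coverage Credit: $423,950 is at or above $382,300, so the credit is $0. total $2,338 + $0 = $2,338
Miguel ($728,451): Caregiver Credit: income exceeds $353,700 by $374,751 → 75 increments × $40 = $3,000 ≥ base, so the credit is $0. Health Coverage Credit: $728,451 is at or above $382,300, so the credit is $0. total $0 + $0 = $0
Difference: |$2,338 − $0| = $2,338.

$2,338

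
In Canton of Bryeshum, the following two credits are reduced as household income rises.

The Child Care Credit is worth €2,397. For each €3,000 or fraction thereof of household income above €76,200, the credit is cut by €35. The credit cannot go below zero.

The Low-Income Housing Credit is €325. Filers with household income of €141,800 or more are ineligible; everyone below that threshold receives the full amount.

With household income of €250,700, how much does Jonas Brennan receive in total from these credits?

€332

Child Care Credit: income exceeds €76,200 by €174,500, which is 59 full-or-partial €3,000 increments; reduction = 59 × €35 = €2,065, leaving €332.
Low-Income Housing Credit: €250,700 meets or exceeds the €141,800 cutoff, so the credit is €0.
Total: €332 + €0 = €332.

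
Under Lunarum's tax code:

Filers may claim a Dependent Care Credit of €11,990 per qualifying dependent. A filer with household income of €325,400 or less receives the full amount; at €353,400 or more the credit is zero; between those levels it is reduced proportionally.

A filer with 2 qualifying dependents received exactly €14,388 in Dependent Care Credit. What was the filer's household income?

Full credit = 2 × €11,990 = €23,980.
€14,388 is 14,388/23,980 of the full €23,980, so 9,592/23,980 of the €28,000 range has been used: income = €325,400 + €28,000 × 9,592/23,980 = €336,600.

€336,600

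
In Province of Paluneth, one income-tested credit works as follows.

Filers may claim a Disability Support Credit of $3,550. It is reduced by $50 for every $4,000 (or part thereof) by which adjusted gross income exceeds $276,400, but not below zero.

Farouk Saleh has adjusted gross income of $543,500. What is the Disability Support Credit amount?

Disability Support Credit: income exceeds $276,400 by $267,100, which is 67 full-or-partial $4,000 increments; reduction = 67 × $50 = $3,350, leaving $200.

$200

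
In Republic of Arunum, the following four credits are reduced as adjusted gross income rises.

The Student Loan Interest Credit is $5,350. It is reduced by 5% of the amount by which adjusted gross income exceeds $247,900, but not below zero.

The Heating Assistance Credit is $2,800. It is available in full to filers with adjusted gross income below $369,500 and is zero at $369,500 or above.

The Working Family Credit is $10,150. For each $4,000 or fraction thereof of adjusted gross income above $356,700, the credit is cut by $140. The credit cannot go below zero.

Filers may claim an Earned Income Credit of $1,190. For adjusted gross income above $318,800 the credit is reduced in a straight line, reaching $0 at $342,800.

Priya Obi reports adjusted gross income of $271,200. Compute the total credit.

Student Loan Interest Credit: 5% of the $23,300 excess over $247,900 is $1,165; credit = $5,350 − $1,165 = $4,185.
Heating Assistance Credit: $271,200 is below the $369,500 cutoff, so the full $2,800 applies.
Working Family Credit: $271,200 is at or below the $356,700 threshold, so the full $10,150 applies.
Earned Income Credit: $271,200 is at or below the $318,800 threshold, so the full $1,190 applies.
Total: $4,185 + $2,800 + $10,150 + $1,190 = $18,325.

$18,325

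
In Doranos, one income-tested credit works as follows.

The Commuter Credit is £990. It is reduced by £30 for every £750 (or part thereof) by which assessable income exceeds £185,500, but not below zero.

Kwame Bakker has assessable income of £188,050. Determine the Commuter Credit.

£870

Commuter Credit: income exceeds £185,500 by £2,550, which is 4 full-or-partial £750 increments; reduction = 4 × £30 = £120, leaving £870.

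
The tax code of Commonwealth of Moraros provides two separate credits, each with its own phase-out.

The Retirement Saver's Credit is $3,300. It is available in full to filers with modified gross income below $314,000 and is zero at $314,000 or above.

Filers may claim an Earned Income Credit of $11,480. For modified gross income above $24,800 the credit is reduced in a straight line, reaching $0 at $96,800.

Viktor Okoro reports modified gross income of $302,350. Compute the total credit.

$3,300

Retirement Saver's Credit: $302,350 is below the $314,000 cutoff, so the full $3,300 applies.
Earned Income Credit: $302,350 is at or above $96,800, so the credit is $0.
Total: $3,300 + $0 = $3,300.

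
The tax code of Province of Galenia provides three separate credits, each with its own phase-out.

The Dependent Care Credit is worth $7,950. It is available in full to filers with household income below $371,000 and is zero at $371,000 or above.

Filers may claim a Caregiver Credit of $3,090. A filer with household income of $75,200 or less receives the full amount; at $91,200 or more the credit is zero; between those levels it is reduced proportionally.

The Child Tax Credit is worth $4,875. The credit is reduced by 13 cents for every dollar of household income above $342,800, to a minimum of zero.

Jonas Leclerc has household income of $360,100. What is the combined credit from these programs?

$10,576

Dependent Care Credit: $360,100 is below the $371,000 cutoff, so the full $7,950 applies.
Caregiver Credit: $360,100 is at or above $91,200, so the credit is $0.
Child Tax Credit: 13% of the $17,300 excess over $342,800 is $2,249; credit = $4,875 − $2,249 = $2,626.
Total: $7,950 + $0 + $2,626 = $10,576.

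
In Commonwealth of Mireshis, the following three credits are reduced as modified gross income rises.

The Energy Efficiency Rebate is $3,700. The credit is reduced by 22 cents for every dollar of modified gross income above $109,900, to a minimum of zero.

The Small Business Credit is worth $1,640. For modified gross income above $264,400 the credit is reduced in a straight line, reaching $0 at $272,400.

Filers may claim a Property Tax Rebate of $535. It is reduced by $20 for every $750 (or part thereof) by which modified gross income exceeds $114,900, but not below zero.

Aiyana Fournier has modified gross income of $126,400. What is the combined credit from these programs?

Energy Efficiency Rebate: 22% of the $16,500 excess over $109,900 is $3,630; credit = $3,700 − $3,630 = $70.
Small Business Credit: $126,400 is at or below the $264,400 threshold, so the full $1,640 applies.
Property Tax Rebate: income exceeds $114,900 by $11,500, which is 16 full-or-partial $750 increments; reduction = 16 × $20 = $320, leaving $215.
Total: $70 + $1,640 + $215 = $1,925.

$1,925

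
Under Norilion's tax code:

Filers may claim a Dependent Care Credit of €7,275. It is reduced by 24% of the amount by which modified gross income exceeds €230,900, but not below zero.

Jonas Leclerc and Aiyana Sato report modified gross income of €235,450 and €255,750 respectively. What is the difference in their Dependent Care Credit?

€4,872

Jonas (€235,450): Dependent Care Credit: 24% of the €4,550 excess over €230,900 is €1,092; credit = €7,275 − €1,092 = €6,183.
Aiyana (€255,750): Dependent Care Credit: 24% of the €24,850 excess over €230,900 is €5,964; credit = €7,275 − €5,964 = €1,311.
Difference: |€6,183 − €1,311| = €4,872.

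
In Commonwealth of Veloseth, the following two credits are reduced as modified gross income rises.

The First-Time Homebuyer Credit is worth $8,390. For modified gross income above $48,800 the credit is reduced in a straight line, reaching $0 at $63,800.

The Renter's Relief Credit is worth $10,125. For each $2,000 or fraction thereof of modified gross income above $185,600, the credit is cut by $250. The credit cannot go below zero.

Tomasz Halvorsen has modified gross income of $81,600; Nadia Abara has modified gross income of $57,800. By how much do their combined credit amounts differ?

$3,356

Tomasz ($81,600): First-Time Homebuyer Credit: $81,600 is at or above $63,800, so the credit is $0. Renter's Relief Credit: $81,600 is at or below the $185,600 threshold, so the full $10,125 applies. total $0 + $10,125 = $10,125
Nadia ($57,800): First-Time Homebuyer Credit: $57,800 is $9,000 into a $15,000 phase-out range, leaving 6,000/15,000 of the credit: $8,390 × 6,000/15,000 = $3,356. Renter's Relief Credit: $57,800 is at or below the $185,600 threshold, so the full $10,125 applies. total $3,356 + $10,125 = $13,481
Difference: |$10,125 − $13,481| = $3,356.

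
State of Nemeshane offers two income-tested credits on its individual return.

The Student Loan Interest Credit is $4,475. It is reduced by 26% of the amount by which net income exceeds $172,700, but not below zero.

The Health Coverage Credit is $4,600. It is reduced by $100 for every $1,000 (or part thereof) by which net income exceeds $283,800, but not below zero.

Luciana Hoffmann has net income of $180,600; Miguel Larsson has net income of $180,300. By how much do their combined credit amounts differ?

$78

Luciana ($180,600): Student Loan Interest Credit: 26% of the $7,900 excess over $172,700 is $2,054; credit = $4,475 − $2,054 = $2,421. Health Coverage Credit: $180,600 is at or below the $283,800 threshold, so the full $4,600 applies. total $2,421 + $4,600 = $7,021
Miguel ($180,300): Student Loan Interest Credit: 26% of the $7,600 excess over $172,700 is $1,976; credit = $4,475 − $1,976 = $2,499. Health Coverage Credit: $180,300 is at or below the $283,800 threshold, so the full $4,600 applies. total $2,499 + $4,600 = $7,099
Difference: |$7,021 − $7,099| = $78.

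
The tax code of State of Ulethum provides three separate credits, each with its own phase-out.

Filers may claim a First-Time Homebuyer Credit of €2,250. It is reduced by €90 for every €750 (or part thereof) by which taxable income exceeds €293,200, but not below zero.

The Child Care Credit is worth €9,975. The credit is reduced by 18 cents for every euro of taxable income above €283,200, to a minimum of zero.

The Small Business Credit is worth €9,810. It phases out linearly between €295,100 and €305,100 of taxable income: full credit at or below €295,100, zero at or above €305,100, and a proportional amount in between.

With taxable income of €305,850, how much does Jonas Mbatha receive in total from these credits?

First-Time Homebuyer Credit: income exceeds €293,200 by €12,650, which is 17 full-or-partial €750 increments; reduction = 17 × €90 = €1,530, leaving €720.
Child Care Credit: 18% of the €22,650 excess over €283,200 is €4,077; credit = €9,975 − €4,077 = €5,898.
Small Business Credit: €305,850 is at or above €305,100, so the credit is €0.
Total: €720 + €5,898 + €0 = €6,618.

€6,618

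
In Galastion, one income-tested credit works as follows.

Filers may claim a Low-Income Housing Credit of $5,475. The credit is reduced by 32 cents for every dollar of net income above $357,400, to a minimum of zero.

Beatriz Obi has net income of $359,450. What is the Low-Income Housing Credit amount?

Low-Income Housing Credit: 32% of the $2,050 excess over $357,400 is $656; credit = $5,475 − $656 = $4,819.

$4,819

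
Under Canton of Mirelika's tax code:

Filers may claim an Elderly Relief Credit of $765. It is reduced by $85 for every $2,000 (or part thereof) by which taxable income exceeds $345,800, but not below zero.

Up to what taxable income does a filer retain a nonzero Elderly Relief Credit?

After 8 increments the reduction is 8 × $85 = $680, leaving $85; one more increment wipes it out. Increment 8 ends at excess 8 × $2,000 = $16,000, so the highest qualifying income is $345,800 + $16,000 = $361,800.

$361,800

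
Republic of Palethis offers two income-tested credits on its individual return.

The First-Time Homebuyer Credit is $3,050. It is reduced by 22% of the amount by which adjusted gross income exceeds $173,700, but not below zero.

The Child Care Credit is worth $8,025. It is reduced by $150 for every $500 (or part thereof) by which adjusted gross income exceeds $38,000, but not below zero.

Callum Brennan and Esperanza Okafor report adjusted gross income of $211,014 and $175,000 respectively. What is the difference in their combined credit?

$2,764

Callum ($211,014): First-Time Homebuyer Credit: 22% of the $37,314 excess over $173,700 is $8,209.08 ≥ base, so the credit is $0. Child Care Credit: income exceeds $38,000 by $173,014 → 347 increments × $150 = $52,050 ≥ base, so the credit is $0. total $0 + $0 = $0
Esperanza ($175,000): First-Time Homebuyer Credit: 22% of the $1,300 excess over $173,700 is $286; credit = $3,050 − $286 = $2,764. Child Care Credit: income exceeds $38,000 by $137,000 → 274 increments × $150 = $41,100 ≥ base, so the credit is $0. total $2,764 + $0 = $2,764
Difference: |$0 − $2,764| = $2,764.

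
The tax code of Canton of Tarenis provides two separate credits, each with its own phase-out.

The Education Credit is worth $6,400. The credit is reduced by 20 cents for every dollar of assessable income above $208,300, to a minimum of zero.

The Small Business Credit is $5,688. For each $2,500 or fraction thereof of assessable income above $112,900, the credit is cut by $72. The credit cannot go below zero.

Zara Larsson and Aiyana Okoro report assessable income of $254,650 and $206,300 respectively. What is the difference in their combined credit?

Zara ($254,650): Education Credit: 20% of the $46,350 excess over $208,300 is $9,270 ≥ base, so the credit is $0. Small Business Credit: income exceeds $112,900 by $141,750, which is 57 full-or-partial $2,500 increments; reduction = 57 × $72 = $4,104, leaving $1,584. total $0 + $1,584 = $1,584
Aiyana ($206,300): Education Credit: $206,300 is at or below the $208,300 threshold, so the full $6,400 applies. Small Business Credit: income exceeds $112,900 by $93,400, which is 38 full-or-partial $2,500 increments; reduction = 38 × $72 = $2,736, leaving $2,952. total $6,400 + $2,952 = $9,352
Difference: |$1,584 − $9,352| = $7,768.

$7,768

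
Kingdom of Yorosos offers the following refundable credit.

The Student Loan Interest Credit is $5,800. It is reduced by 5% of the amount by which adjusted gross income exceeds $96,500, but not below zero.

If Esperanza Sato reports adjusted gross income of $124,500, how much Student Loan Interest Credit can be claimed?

$4,400

Student Loan Interest Credit: 5% of the $28,000 excess over $96,500 is $1,400; credit = $5,800 − $1,400 = $4,400.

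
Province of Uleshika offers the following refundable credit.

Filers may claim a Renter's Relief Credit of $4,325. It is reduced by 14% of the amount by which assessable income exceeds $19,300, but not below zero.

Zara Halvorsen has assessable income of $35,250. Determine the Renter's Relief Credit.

Renter's Relief Credit: 14% of the $15,950 excess over $19,300 is $2,233; credit = $4,325 − $2,233 = $2,092.

$2,092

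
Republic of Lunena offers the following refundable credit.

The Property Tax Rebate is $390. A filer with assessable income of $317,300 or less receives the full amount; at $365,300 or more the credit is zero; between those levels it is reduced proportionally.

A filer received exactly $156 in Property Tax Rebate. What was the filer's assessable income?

$156 is 156/390 of the full $390, so 234/390 of the $48,000 range has been used: income = $317,300 + $48,000 × 234/390 = $346,100.

$346,100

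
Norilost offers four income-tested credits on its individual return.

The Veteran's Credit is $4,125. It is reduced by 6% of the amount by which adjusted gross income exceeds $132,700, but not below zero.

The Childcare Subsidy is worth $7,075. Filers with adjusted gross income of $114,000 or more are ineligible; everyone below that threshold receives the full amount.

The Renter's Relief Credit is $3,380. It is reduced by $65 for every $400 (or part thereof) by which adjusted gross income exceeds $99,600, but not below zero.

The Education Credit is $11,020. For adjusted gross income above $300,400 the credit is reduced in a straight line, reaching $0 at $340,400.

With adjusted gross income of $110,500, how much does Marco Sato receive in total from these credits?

Veteran's Credit: $110,500 is at or below the $132,700 threshold, so the full $4,125 applies.
Childcare Subsidy: $110,500 is below the $114,000 cutoff, so the full $7,075 applies.
Renter's Relief Credit: income exceeds $99,600 by $10,900, which is 28 full-or-partial $400 increments; reduction = 28 × $65 = $1,820, leaving $1,560.
Education Credit: $110,500 is at or below the $300,400 threshold, so the full $11,020 applies.
Total: $4,125 + $7,075 + $1,560 + $11,020 = $23,780.

$23,780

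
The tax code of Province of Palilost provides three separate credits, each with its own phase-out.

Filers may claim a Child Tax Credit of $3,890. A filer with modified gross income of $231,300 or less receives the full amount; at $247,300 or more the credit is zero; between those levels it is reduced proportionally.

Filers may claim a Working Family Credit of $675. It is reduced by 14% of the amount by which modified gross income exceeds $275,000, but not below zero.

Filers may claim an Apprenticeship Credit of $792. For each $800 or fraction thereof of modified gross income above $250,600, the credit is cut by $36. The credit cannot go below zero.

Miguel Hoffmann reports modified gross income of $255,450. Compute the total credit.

$1,215

Child Tax Credit: $255,450 is at or above $247,300, so the credit is $0.
Working Family Credit: $255,450 is at or below the $275,000 threshold, so the full $675 applies.
Apprenticeship Credit: income exceeds $250,600 by $4,850, which is 7 full-or-partial $800 increments; reduction = 7 × $36 = $252, leaving $540.
Total: $0 + $675 + $540 = $1,215.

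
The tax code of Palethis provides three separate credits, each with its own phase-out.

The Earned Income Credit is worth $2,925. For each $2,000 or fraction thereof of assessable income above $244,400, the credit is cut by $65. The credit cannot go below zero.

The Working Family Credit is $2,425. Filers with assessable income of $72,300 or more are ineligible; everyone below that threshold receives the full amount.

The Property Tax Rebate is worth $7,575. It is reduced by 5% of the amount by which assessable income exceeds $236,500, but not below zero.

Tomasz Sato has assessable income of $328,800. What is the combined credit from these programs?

$3,090

Earned Income Credit: income exceeds $244,400 by $84,400, which is 43 full-or-partial $2,000 increments; reduction = 43 × $65 = $2,795, leaving $130.
Working Family Credit: $328,800 meets or exceeds the $72,300 cutoff, so the credit is $0.
Property Tax Rebate: 5% of the $92,300 excess over $236,500 is $4,615; credit = $7,575 − $4,615 = $2,960.
Total: $130 + $0 + $2,960 = $3,090.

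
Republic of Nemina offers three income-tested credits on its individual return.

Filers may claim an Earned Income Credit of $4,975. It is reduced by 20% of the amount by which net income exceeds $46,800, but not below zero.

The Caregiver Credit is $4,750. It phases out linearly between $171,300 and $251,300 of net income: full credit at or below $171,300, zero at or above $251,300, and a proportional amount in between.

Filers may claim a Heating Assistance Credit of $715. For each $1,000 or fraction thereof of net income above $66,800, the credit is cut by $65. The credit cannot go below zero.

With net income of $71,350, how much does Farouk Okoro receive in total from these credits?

$5,205

Earned Income Credit: 20% of the $24,550 excess over $46,800 is $4,910; credit = $4,975 − $4,910 = $65.
Caregiver Credit: $71,350 is at or below the $171,300 threshold, so the full $4,750 applies.
Heating Assistance Credit: income exceeds $66,800 by $4,550, which is 5 full-or-partial $1,000 increments; reduction = 5 × $65 = $325, leaving $390.
Total: $65 + $4,750 + $390 = $5,205.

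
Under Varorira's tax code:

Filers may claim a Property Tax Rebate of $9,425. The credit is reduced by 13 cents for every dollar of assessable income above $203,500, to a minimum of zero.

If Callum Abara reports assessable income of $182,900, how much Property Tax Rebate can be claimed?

Property Tax Rebate: $182,900 is at or below the $203,500 threshold, so the full $9,425 applies.

$9,425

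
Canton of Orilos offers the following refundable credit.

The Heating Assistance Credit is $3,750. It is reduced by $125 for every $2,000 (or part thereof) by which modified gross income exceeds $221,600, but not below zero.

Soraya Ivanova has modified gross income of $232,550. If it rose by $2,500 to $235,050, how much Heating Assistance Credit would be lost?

At $232,550 — income exceeds $221,600 by $10,950, which is 6 full-or-partial $2,000 increments; reduction = 6 × $125 = $750, leaving $3,000.
At $235,050 — income exceeds $221,600 by $13,450, which is 7 full-or-partial $2,000 increments; reduction = 7 × $125 = $875, leaving $2,875.
Lost: $3,000 − $2,875 = $125.

$125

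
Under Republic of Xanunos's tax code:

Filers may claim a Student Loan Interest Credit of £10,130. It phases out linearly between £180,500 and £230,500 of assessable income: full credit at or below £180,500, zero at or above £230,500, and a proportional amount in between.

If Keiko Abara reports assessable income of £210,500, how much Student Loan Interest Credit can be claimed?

£4,052

Student Loan Interest Credit: £210,500 is £30,000 into a £50,000 phase-out range, leaving 20,000/50,000 of the credit: £10,130 × 20,000/50,000 = £4,052.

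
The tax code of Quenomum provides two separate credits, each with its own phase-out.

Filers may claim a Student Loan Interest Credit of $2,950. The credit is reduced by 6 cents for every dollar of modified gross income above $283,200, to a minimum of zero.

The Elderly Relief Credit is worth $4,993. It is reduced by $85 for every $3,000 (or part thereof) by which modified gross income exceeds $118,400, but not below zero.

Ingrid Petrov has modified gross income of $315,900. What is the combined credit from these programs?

$988

Student Loan Interest Credit: 6% of the $32,700 excess over $283,200 is $1,962; credit = $2,950 − $1,962 = $988.
Elderly Relief Credit: income exceeds $118,400 by $197,500 → 66 increments × $85 = $5,610 ≥ base, so the credit is $0.
Total: $988 + $0 = $988.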